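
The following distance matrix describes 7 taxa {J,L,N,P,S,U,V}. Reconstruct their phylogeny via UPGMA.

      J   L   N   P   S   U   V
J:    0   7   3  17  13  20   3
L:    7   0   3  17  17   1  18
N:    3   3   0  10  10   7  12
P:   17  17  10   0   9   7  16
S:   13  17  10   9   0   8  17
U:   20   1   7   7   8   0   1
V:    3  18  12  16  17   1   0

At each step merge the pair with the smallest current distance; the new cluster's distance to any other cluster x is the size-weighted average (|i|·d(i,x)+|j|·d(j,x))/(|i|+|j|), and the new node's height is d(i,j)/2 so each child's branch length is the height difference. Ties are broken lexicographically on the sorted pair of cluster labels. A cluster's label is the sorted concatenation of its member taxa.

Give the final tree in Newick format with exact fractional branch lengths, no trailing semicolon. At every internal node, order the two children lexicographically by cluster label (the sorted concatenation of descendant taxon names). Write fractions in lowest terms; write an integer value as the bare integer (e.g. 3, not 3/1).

1. join L+U (d=1) ⇒ LU; edges |L|=1/2, |U|=1/2
  updated: d(J,LU)=27/2, d(LU,N)=5, d(LU,P)=12, d(LU,S)=25/2, d(LU,V)=19/2
2. join J+N (d=3) ⇒ JN; edges |J|=3/2, |N|=3/2
  updated: d(JN,LU)=37/4, d(JN,P)=27/2, d(JN,S)=23/2, d(JN,V)=15/2
3. join JN+V (d=15/2) ⇒ JNV; edges |JN|=9/4, |V|=15/4
  updated: d(JNV,LU)=28/3, d(JNV,P)=43/3, d(JNV,S)=40/3
4. join P+S (d=9) ⇒ PS; edges |P|=9/2, |S|=9/2
  updated: d(JNV,PS)=83/6, d(LU,PS)=49/4
5. join JNV+LU (d=28/3) ⇒ JLNUV; edges |JNV|=11/12, |LU|=25/6
  updated: d(JLNUV,PS)=66/5
6. join JLNUV+PS (d=66/5) ⇒ JLNPSUV; edges |JLNUV|=29/15, |PS|=21/10
final tree: ((((J:3/2,N:3/2):9/4,V:15/4):11/12,(L:1/2,U:1/2):25/6):29/15,(P:9/2,S:9/2):21/10)
total length: 1687/60

((((J:3/2,N:3/2):9/4,V:15/4):11/12,(L:1/2,U:1/2):25/6):29/15,(P:9/2,S:9/2):21/10)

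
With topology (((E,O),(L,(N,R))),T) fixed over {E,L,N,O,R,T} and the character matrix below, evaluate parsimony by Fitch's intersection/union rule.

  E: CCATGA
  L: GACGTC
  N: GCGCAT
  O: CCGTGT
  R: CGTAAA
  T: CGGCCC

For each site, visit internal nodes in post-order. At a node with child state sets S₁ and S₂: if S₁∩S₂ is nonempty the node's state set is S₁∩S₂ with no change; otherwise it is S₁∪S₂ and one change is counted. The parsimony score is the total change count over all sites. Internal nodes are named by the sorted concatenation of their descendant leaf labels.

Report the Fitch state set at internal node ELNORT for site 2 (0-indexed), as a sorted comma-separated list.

site 0, node EO: E={C} ∩ O={C} → {C} (+0)
site 0, node NR: N={G} ∪ R={C} → {C,G} (+1)
site 0, node LNR: L={G} ∩ NR={C,G} → {G} (+0)
site 0, node ELNOR: EO={C} ∪ LNR={G} → {C,G} (+1)
site 0, node ELNORT: ELNOR={C,G} ∩ T={C} → {C} (+0)
site 1, node EO: E={C} ∩ O={C} → {C} (+0)
site 1, node NR: N={C} ∪ R={G} → {C,G} (+1)
site 1, node LNR: L={A} ∪ NR={C,G} → {A,C,G} (+1)
site 1, node ELNOR: EO={C} ∩ LNR={A,C,G} → {C} (+0)
site 1, node ELNORT: ELNOR={C} ∪ T={G} → {C,G} (+1)
site 2, node EO: E={A} ∪ O={G} → {A,G} (+1)
site 2, node NR: N={G} ∪ R={T} → {G,T} (+1)
site 2, node LNR: L={C} ∪ NR={G,T} → {C,G,T} (+1)
site 2, node ELNOR: EO={A,G} ∩ LNR={C,G,T} → {G} (+0)
site 2, node ELNORT: ELNOR={G} ∩ T={G} → {G} (+0)
site 3, node EO: E={T} ∩ O={T} → {T} (+0)
site 3, node NR: N={C} ∪ R={A} → {A,C} (+1)
site 3, node LNR: L={G} ∪ NR={A,C} → {A,C,G} (+1)
site 3, node ELNOR: EO={T} ∪ LNR={A,C,G} → {A,C,G,T} (+1)
site 3, node ELNORT: ELNOR={A,C,G,T} ∩ T={C} → {C} (+0)
site 4, node EO: E={G} ∩ O={G} → {G} (+0)
site 4, node NR: N={A} ∩ R={A} → {A} (+0)
site 4, node LNR: L={T} ∪ NR={A} → {A,T} (+1)
site 4, node ELNOR: EO={G} ∪ LNR={A,T} → {A,G,T} (+1)
site 4, node ELNORT: ELNOR={A,G,T} ∪ T={C} → {A,C,G,T} (+1)
site 5, node EO: E={A} ∪ O={T} → {A,T} (+1)
site 5, node NR: N={T} ∪ R={A} → {A,T} (+1)
site 5, node LNR: L={C} ∪ NR={A,T} → {A,C,T} (+1)
site 5, node ELNOR: EO={A,T} ∩ LNR={A,C,T} → {A,T} (+0)
site 5, node ELNORT: ELNOR={A,T} ∪ T={C} → {A,C,T} (+1)
per-site changes: [2, 3, 3, 3, 3, 4]; total = 18

G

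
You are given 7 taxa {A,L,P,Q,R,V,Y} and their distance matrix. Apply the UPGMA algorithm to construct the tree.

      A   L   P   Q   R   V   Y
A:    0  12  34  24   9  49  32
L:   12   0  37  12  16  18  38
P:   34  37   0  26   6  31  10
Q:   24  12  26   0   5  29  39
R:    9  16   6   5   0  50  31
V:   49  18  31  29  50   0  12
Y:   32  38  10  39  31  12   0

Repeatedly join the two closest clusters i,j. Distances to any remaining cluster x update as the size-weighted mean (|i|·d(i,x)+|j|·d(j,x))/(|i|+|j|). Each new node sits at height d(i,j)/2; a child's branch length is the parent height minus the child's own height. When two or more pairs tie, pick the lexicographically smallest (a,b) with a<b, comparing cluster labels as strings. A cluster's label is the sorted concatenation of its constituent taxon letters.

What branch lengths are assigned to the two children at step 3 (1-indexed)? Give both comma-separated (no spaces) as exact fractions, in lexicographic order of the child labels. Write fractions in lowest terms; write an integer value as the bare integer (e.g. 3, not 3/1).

6,6

step 1: merge (Q,R) at d=5; branch lengths Q→5/2, R→5/2; new cluster QR
  updated: d(A,QR)=33/2, d(L,QR)=14, d(P,QR)=16, d(QR,V)=79/2, d(QR,Y)=35
step 2: merge (P,Y) at d=10; branch lengths P→5, Y→5; new cluster PY
  updated: d(A,PY)=33, d(L,PY)=75/2, d(PY,QR)=51/2, d(PY,V)=43/2
step 3: merge (A,L) at d=12; branch lengths A→6, L→6; new cluster AL
  updated: d(AL,PY)=141/4, d(AL,QR)=61/4, d(AL,V)=67/2
step 4: merge (AL,QR) at d=61/4; branch lengths AL→13/8, QR→41/8; new cluster ALQR
  updated: d(ALQR,PY)=243/8, d(ALQR,V)=73/2
step 5: merge (PY,V) at d=43/2; branch lengths PY→23/4, V→43/4; new cluster PVY
  updated: d(ALQR,PVY)=389/12
step 6: merge (ALQR,PVY) at d=389/12; branch lengths ALQR→103/12, PVY→131/24; new cluster ALPQRVY
final tree: (((A:6,L:6):13/8,(Q:5/2,R:5/2):41/8):103/12,((P:5,Y:5):23/4,V:43/4):131/24)
total length: 1543/24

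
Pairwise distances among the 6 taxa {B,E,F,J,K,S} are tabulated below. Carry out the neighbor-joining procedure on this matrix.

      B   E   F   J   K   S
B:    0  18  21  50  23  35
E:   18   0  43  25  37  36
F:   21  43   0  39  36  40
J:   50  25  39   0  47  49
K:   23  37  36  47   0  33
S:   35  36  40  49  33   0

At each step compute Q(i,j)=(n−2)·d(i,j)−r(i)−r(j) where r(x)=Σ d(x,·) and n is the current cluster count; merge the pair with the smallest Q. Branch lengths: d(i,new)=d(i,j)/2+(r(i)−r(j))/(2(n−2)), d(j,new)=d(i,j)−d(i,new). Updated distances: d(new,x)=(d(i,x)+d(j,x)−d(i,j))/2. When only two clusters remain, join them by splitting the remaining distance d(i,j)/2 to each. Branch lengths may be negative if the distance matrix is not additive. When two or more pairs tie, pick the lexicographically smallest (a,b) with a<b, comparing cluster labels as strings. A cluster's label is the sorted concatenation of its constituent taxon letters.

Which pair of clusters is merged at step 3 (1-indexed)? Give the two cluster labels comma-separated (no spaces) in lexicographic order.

step 1: merge (E,J) at d=25, Q=-269; branch lengths E→49/8, J→151/8; new cluster EJ
  updated: d(B,EJ)=43/2, d(EJ,F)=57/2, d(EJ,K)=59/2, d(EJ,S)=30
step 2: merge (B,F) at d=21, Q=-163; branch lengths B→19/3, F→44/3; new cluster BF
  updated: d(BF,EJ)=29/2, d(BF,K)=19, d(BF,S)=27
step 3: merge (BF,EJ) at d=29/2, Q=-211/2; branch lengths BF→31/8, EJ→85/8; new cluster BEFJ
  updated: d(BEFJ,K)=17, d(BEFJ,S)=85/4
step 4: merge (BEFJ,K) at d=17, Q=-285/4; branch lengths BEFJ→21/8, K→115/8; new cluster BEFJK
  updated: d(BEFJK,S)=149/8
step 5: merge (BEFJK,S) at d=149/8; branch lengths BEFJK→149/16, S→149/16; new cluster BEFJKS
final tree: ((((B:19/3,F:44/3):31/8,(E:49/8,J:151/8):85/8):21/8,K:115/8):149/16,S:149/16)
total length: 769/8

BF,EJ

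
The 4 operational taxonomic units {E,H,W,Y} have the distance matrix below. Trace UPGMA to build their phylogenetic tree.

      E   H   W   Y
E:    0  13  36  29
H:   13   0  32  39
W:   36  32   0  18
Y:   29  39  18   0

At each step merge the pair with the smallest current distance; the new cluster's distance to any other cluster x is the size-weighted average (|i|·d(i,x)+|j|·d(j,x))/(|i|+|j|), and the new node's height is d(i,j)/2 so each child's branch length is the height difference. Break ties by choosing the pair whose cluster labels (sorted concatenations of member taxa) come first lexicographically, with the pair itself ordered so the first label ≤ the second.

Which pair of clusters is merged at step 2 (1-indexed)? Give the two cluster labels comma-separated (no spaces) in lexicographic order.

W,Y

step 1: merge (E,H) at d=13; branch lengths E→13/2, H→13/2; new cluster EH
  updated: d(EH,W)=34, d(EH,Y)=34
step 2: merge (W,Y) at d=18; branch lengths W→9, Y→9; new cluster WY
  updated: d(EH,WY)=34
step 3: merge (EH,WY) at d=34; branch lengths EH→21/2, WY→8; new cluster EHWY
final tree: ((E:13/2,H:13/2):21/2,(W:9,Y:9):8)
total length: 99/2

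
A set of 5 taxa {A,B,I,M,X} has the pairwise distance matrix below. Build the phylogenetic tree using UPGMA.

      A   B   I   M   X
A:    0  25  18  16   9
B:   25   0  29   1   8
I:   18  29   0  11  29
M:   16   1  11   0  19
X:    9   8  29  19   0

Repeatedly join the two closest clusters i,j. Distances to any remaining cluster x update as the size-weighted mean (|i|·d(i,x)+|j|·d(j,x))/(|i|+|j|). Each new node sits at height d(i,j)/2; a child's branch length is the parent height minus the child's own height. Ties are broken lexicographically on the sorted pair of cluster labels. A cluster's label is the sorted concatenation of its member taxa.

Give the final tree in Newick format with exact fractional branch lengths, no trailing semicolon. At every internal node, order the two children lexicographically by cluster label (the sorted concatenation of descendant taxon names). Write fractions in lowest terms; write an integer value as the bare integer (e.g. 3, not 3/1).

1. join B+M (d=1) ⇒ BM; edges |B|=1/2, |M|=1/2
  updated: d(A,BM)=41/2, d(BM,I)=20, d(BM,X)=27/2
2. join A+X (d=9) ⇒ AX; edges |A|=9/2, |X|=9/2
  updated: d(AX,BM)=17, d(AX,I)=47/2
3. join AX+BM (d=17) ⇒ ABMX; edges |AX|=4, |BM|=8
  updated: d(ABMX,I)=87/4
4. join ABMX+I (d=87/4) ⇒ ABIMX; edges |ABMX|=19/8, |I|=87/8
final tree: (((A:9/2,X:9/2):4,(B:1/2,M:1/2):8):19/8,I:87/8)
total length: 141/4

(((A:9/2,X:9/2):4,(B:1/2,M:1/2):8):19/8,I:87/8)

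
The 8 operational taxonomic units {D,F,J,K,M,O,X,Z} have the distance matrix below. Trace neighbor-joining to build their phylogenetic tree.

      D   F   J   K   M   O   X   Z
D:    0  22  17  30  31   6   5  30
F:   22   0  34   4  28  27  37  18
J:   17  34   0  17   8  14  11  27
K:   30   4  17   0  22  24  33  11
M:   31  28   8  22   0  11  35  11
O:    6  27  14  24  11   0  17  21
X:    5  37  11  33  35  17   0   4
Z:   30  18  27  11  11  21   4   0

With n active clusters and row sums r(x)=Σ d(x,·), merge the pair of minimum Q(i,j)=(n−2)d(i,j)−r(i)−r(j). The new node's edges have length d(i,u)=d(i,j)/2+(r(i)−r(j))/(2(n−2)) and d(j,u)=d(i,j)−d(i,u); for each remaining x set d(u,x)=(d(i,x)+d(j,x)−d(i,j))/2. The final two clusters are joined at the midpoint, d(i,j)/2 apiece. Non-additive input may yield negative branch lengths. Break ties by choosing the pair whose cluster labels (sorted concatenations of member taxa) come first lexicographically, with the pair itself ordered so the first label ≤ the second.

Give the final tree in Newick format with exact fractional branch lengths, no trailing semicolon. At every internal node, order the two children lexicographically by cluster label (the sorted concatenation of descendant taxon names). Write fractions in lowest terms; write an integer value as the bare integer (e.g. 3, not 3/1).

((((D:33/10,X:17/10):49/8,O:23/8):63/16,((F:53/12,K:-5/12):145/16,Z:55/16):105/16):69/32,(J:65/24,M:127/24):69/32)

step 1: merge (F,K) at d=4, Q=-287; branch lengths F→53/12, K→-5/12; new cluster FK
  updated: d(D,FK)=24, d(FK,J)=47/2, d(FK,M)=23, d(FK,O)=47/2, d(FK,X)=33, d(FK,Z)=25/2
step 2: merge (D,X) at d=5, Q=-193; branch lengths D→33/10, X→17/10; new cluster DX
  updated: d(DX,FK)=26, d(DX,J)=23/2, d(DX,M)=61/2, d(DX,O)=9, d(DX,Z)=29/2
step 3: merge (FK,Z) at d=25/2, Q=-289/2; branch lengths FK→145/16, Z→55/16; new cluster FKZ
  updated: d(DX,FKZ)=14, d(FKZ,J)=19, d(FKZ,M)=43/4, d(FKZ,O)=16
step 4: merge (J,M) at d=8, Q=-355/4; branch lengths J→65/24, M→127/24; new cluster JM
  updated: d(DX,JM)=17, d(FKZ,JM)=87/8, d(JM,O)=17/2
step 5: merge (DX,O) at d=9, Q=-111/2; branch lengths DX→49/8, O→23/8; new cluster DOX
  updated: d(DOX,FKZ)=21/2, d(DOX,JM)=33/4
step 6: merge (DOX,FKZ) at d=21/2, Q=-237/8; branch lengths DOX→63/16, FKZ→105/16; new cluster DFKOXZ
  updated: d(DFKOXZ,JM)=69/16
step 7: merge (DFKOXZ,JM) at d=69/16; branch lengths DFKOXZ→69/32, JM→69/32; new cluster DFJKMOXZ
final tree: ((((D:33/10,X:17/10):49/8,O:23/8):63/16,((F:53/12,K:-5/12):145/16,Z:55/16):105/16):69/32,(J:65/24,M:127/24):69/32)
total length: 853/16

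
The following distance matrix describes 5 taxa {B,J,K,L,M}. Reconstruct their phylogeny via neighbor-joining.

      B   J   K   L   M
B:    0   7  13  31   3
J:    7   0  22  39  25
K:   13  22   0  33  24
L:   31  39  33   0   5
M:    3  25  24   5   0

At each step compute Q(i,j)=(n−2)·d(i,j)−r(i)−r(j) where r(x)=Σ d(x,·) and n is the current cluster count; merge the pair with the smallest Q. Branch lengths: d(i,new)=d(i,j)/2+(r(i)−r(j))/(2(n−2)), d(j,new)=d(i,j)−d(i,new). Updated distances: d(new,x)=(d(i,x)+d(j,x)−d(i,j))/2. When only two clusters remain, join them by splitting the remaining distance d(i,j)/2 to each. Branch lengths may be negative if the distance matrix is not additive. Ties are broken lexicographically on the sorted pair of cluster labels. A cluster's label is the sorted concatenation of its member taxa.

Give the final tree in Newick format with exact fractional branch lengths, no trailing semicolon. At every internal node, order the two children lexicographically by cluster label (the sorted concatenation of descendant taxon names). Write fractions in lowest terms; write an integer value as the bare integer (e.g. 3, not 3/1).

(((B:-5/2,J:19/2):13/4,K:43/4):61/8,(L:11,M:-6):61/8)

step 1: merge (L,M) at d=5, Q=-150; branch lengths L→11, M→-6; new cluster LM
  updated: d(B,LM)=29/2, d(J,LM)=59/2, d(K,LM)=26
step 2: merge (B,J) at d=7, Q=-79; branch lengths B→-5/2, J→19/2; new cluster BJ
  updated: d(BJ,K)=14, d(BJ,LM)=37/2
step 3: merge (BJ,K) at d=14, Q=-117/2; branch lengths BJ→13/4, K→43/4; new cluster BJK
  updated: d(BJK,LM)=61/4
step 4: merge (BJK,LM) at d=61/4; branch lengths BJK→61/8, LM→61/8; new cluster BJKLM
final tree: (((B:-5/2,J:19/2):13/4,K:43/4):61/8,(L:11,M:-6):61/8)
total length: 165/4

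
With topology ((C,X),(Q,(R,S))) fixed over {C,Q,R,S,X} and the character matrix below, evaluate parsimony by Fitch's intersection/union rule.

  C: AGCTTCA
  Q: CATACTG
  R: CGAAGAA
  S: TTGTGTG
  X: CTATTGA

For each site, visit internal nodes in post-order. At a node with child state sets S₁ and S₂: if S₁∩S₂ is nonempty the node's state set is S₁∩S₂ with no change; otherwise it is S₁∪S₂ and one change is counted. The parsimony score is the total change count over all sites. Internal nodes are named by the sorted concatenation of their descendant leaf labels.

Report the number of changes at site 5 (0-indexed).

[col 0] CX: children C:{A}, X:{C} ∪→ {A,C}; cost 1
[col 0] RS: children R:{C}, S:{T} ∪→ {C,T}; cost 1
[col 0] QRS: children Q:{C}, RS:{C,T} ∩→ {C}; cost 0
[col 0] CQRSX: children CX:{A,C}, QRS:{C} ∩→ {C}; cost 0
[col 1] CX: children C:{G}, X:{T} ∪→ {G,T}; cost 1
[col 1] RS: children R:{G}, S:{T} ∪→ {G,T}; cost 1
[col 1] QRS: children Q:{A}, RS:{G,T} ∪→ {A,G,T}; cost 1
[col 1] CQRSX: children CX:{G,T}, QRS:{A,G,T} ∩→ {G,T}; cost 0
[col 2] CX: children C:{C}, X:{A} ∪→ {A,C}; cost 1
[col 2] RS: children R:{A}, S:{G} ∪→ {A,G}; cost 1
[col 2] QRS: children Q:{T}, RS:{A,G} ∪→ {A,G,T}; cost 1
[col 2] CQRSX: children CX:{A,C}, QRS:{A,G,T} ∩→ {A}; cost 0
[col 3] CX: children C:{T}, X:{T} ∩→ {T}; cost 0
[col 3] RS: children R:{A}, S:{T} ∪→ {A,T}; cost 1
[col 3] QRS: children Q:{A}, RS:{A,T} ∩→ {A}; cost 0
[col 3] CQRSX: children CX:{T}, QRS:{A} ∪→ {A,T}; cost 1
[col 4] CX: children C:{T}, X:{T} ∩→ {T}; cost 0
[col 4] RS: children R:{G}, S:{G} ∩→ {G}; cost 0
[col 4] QRS: children Q:{C}, RS:{G} ∪→ {C,G}; cost 1
[col 4] CQRSX: children CX:{T}, QRS:{C,G} ∪→ {C,G,T}; cost 1
[col 5] CX: children C:{C}, X:{G} ∪→ {C,G}; cost 1
[col 5] RS: children R:{A}, S:{T} ∪→ {A,T}; cost 1
[col 5] QRS: children Q:{T}, RS:{A,T} ∩→ {T}; cost 0
[col 5] CQRSX: children CX:{C,G}, QRS:{T} ∪→ {C,G,T}; cost 1
[col 6] CX: children C:{A}, X:{A} ∩→ {A}; cost 0
[col 6] RS: children R:{A}, S:{G} ∪→ {A,G}; cost 1
[col 6] QRS: children Q:{G}, RS:{A,G} ∩→ {G}; cost 0
[col 6] CQRSX: children CX:{A}, QRS:{G} ∪→ {A,G}; cost 1
per-site changes: [2, 3, 3, 2, 2, 3, 2]; total = 17

3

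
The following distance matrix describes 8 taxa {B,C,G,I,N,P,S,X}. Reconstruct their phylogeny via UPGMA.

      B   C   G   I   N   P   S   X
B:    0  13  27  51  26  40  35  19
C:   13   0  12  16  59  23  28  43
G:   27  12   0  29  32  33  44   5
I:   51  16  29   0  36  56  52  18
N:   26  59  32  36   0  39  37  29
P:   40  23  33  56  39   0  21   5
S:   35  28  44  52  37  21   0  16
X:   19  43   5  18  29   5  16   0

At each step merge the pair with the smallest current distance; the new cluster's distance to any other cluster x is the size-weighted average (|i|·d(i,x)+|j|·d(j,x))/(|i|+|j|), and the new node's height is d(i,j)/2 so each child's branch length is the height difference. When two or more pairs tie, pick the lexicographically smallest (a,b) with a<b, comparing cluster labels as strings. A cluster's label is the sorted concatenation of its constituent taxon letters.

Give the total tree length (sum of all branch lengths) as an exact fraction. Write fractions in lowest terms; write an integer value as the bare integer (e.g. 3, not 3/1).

1619/16

1. join G+X (d=5) ⇒ GX; edges |G|=5/2, |X|=5/2
  updated: d(B,GX)=23, d(C,GX)=55/2, d(GX,I)=47/2, d(GX,N)=61/2, d(GX,P)=19, d(GX,S)=30
2. join B+C (d=13) ⇒ BC; edges |B|=13/2, |C|=13/2
  updated: d(BC,GX)=101/4, d(BC,I)=67/2, d(BC,N)=85/2, d(BC,P)=63/2, d(BC,S)=63/2
3. join GX+P (d=19) ⇒ GPX; edges |GX|=7, |P|=19/2
  updated: d(BC,GPX)=82/3, d(GPX,I)=103/3, d(GPX,N)=100/3, d(GPX,S)=27
4. join GPX+S (d=27) ⇒ GPSX; edges |GPX|=4, |S|=27/2
  updated: d(BC,GPSX)=227/8, d(GPSX,I)=155/4, d(GPSX,N)=137/4
5. join BC+GPSX (d=227/8) ⇒ BCGPSX; edges |BC|=123/16, |GPSX|=11/16
  updated: d(BCGPSX,I)=37, d(BCGPSX,N)=37
6. join I+N (d=36) ⇒ IN; edges |I|=18, |N|=18
  updated: d(BCGPSX,IN)=37
7. join BCGPSX+IN (d=37) ⇒ BCGINPSX; edges |BCGPSX|=69/16, |IN|=1/2
final tree: (((B:13/2,C:13/2):123/16,(((G:5/2,X:5/2):7,P:19/2):4,S:27/2):11/16):69/16,(I:18,N:18):1/2)
total length: 1619/16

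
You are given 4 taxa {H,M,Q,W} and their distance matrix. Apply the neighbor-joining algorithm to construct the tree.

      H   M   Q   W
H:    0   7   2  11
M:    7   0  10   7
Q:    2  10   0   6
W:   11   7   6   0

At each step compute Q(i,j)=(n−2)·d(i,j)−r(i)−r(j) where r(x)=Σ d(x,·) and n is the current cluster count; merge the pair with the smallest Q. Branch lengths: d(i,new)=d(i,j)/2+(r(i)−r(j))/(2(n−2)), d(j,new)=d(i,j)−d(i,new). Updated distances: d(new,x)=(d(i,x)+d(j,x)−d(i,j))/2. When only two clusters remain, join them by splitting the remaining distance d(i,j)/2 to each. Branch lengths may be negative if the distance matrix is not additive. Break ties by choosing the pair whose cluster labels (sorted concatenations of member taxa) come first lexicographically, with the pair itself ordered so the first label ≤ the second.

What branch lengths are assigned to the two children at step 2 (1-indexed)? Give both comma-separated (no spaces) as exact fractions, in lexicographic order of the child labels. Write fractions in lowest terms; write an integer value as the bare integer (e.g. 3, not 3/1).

1. join H+Q (d=2, Q=-34) ⇒ HQ; edges |H|=3/2, |Q|=1/2
  updated: d(HQ,M)=15/2, d(HQ,W)=15/2
2. join HQ+M (d=15/2, Q=-22) ⇒ HMQ; edges |HQ|=4, |M|=7/2
  updated: d(HMQ,W)=7/2
3. join HMQ+W (d=7/2) ⇒ HMQW; edges |HMQ|=7/4, |W|=7/4
final tree: (((H:3/2,Q:1/2):4,M:7/2):7/4,W:7/4)
total length: 13

4,7/2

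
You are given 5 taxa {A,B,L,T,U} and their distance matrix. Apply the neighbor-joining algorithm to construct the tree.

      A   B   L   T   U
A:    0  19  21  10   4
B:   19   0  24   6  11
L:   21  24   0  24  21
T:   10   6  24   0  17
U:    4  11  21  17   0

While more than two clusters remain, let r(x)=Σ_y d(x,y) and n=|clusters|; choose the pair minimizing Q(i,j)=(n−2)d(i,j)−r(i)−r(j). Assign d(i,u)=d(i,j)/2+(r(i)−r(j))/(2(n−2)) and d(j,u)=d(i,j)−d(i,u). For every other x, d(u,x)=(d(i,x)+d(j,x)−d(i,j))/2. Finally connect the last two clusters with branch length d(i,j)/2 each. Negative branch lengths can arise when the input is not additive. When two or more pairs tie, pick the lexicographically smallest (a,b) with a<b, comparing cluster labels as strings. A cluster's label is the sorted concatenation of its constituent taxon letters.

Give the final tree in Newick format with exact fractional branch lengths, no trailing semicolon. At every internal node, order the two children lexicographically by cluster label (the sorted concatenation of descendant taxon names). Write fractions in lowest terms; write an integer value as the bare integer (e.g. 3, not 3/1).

step 1: merge (B,T) at d=6, Q=-99; branch lengths B→7/2, T→5/2; new cluster BT
  updated: d(A,BT)=23/2, d(BT,L)=21, d(BT,U)=11
step 2: merge (A,U) at d=4, Q=-129/2; branch lengths A→17/8, U→15/8; new cluster AU
  updated: d(AU,BT)=37/4, d(AU,L)=19
step 3: merge (AU,BT) at d=37/4, Q=-197/4; branch lengths AU→29/8, BT→45/8; new cluster ABTU
  updated: d(ABTU,L)=123/8
step 4: merge (ABTU,L) at d=123/8; branch lengths ABTU→123/16, L→123/16; new cluster ABLTU
final tree: (((A:17/8,U:15/8):29/8,(B:7/2,T:5/2):45/8):123/16,L:123/16)
total length: 277/8

(((A:17/8,U:15/8):29/8,(B:7/2,T:5/2):45/8):123/16,L:123/16)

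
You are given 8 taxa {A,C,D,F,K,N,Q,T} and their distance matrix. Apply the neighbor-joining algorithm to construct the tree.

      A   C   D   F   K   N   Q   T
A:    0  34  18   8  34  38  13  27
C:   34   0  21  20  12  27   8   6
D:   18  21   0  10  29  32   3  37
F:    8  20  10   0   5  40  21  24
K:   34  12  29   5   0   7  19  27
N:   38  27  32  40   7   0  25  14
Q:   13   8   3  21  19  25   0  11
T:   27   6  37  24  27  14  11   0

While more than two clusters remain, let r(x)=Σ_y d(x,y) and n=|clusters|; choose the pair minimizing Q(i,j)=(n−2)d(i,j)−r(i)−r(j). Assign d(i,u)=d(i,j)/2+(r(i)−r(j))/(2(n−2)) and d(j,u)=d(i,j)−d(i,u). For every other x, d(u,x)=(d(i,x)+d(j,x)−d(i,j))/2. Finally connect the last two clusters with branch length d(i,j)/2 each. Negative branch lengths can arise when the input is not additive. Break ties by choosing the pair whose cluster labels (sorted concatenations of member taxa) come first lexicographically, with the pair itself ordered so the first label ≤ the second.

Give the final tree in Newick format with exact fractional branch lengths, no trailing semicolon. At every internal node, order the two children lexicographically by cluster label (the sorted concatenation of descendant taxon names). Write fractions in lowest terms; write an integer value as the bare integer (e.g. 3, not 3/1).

((((A:35/6,F:13/6):6,D:4):9/2,((C:13/10,T:47/10):9/2,(K:-2/3,N:23/3):9):29/4):-3/4,Q:-3/4)

step 1: merge (K,N) at d=7, Q=-274; branch lengths K→-2/3, N→23/3; new cluster KN
  updated: d(A,KN)=65/2, d(C,KN)=16, d(D,KN)=27, d(F,KN)=19, d(KN,Q)=37/2, d(KN,T)=17
step 2: merge (C,T) at d=6, Q=-197; branch lengths C→13/10, T→47/10; new cluster CT
  updated: d(A,CT)=55/2, d(CT,D)=26, d(CT,F)=19, d(CT,KN)=27/2, d(CT,Q)=13/2
step 3: merge (CT,KN) at d=27/2, Q=-149; branch lengths CT→9/2, KN→9; new cluster CKNT
  updated: d(A,CKNT)=93/4, d(CKNT,D)=79/4, d(CKNT,F)=49/4, d(CKNT,Q)=23/4
step 4: merge (A,F) at d=8, Q=-179/2; branch lengths A→35/6, F→13/6; new cluster AF
  updated: d(AF,CKNT)=55/4, d(AF,D)=10, d(AF,Q)=13
step 5: merge (AF,D) at d=10, Q=-99/2; branch lengths AF→6, D→4; new cluster ADF
  updated: d(ADF,CKNT)=47/4, d(ADF,Q)=3
step 6: merge (ADF,CKNT) at d=47/4, Q=-41/2; branch lengths ADF→9/2, CKNT→29/4; new cluster ACDFKNT
  updated: d(ACDFKNT,Q)=-3/2
step 7: merge (ACDFKNT,Q) at d=-3/2; branch lengths ACDFKNT→-3/4, Q→-3/4; new cluster ACDFKNQT
final tree: ((((A:35/6,F:13/6):6,D:4):9/2,((C:13/10,T:47/10):9/2,(K:-2/3,N:23/3):9):29/4):-3/4,Q:-3/4)
total length: 219/4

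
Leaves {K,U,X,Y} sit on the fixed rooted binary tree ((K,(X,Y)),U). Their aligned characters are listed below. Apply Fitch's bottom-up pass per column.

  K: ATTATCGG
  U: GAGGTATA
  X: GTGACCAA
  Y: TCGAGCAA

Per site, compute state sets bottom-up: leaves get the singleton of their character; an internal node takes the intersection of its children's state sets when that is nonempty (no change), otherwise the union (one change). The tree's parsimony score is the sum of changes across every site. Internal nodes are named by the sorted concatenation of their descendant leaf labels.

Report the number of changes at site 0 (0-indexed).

2

XY@0: {G} ∪ {T} = {G,T} (union, +1)
KXY@0: {A} ∪ {G,T} = {A,G,T} (union, +1)
KUXY@0: {A,G,T} ∩ {G} = {G} (intersection, +0)
XY@1: {T} ∪ {C} = {C,T} (union, +1)
KXY@1: {T} ∩ {C,T} = {T} (intersection, +0)
KUXY@1: {T} ∪ {A} = {A,T} (union, +1)
XY@2: {G} ∩ {G} = {G} (intersection, +0)
KXY@2: {T} ∪ {G} = {G,T} (union, +1)
KUXY@2: {G,T} ∩ {G} = {G} (intersection, +0)
XY@3: {A} ∩ {A} = {A} (intersection, +0)
KXY@3: {A} ∩ {A} = {A} (intersection, +0)
KUXY@3: {A} ∪ {G} = {A,G} (union, +1)
XY@4: {C} ∪ {G} = {C,G} (union, +1)
KXY@4: {T} ∪ {C,G} = {C,G,T} (union, +1)
KUXY@4: {C,G,T} ∩ {T} = {T} (intersection, +0)
XY@5: {C} ∩ {C} = {C} (intersection, +0)
KXY@5: {C} ∩ {C} = {C} (intersection, +0)
KUXY@5: {C} ∪ {A} = {A,C} (union, +1)
XY@6: {A} ∩ {A} = {A} (intersection, +0)
KXY@6: {G} ∪ {A} = {A,G} (union, +1)
KUXY@6: {A,G} ∪ {T} = {A,G,T} (union, +1)
XY@7: {A} ∩ {A} = {A} (intersection, +0)
KXY@7: {G} ∪ {A} = {A,G} (union, +1)
KUXY@7: {A,G} ∩ {A} = {A} (intersection, +0)
per-site changes: [2, 2, 1, 1, 2, 1, 2, 1]; total = 12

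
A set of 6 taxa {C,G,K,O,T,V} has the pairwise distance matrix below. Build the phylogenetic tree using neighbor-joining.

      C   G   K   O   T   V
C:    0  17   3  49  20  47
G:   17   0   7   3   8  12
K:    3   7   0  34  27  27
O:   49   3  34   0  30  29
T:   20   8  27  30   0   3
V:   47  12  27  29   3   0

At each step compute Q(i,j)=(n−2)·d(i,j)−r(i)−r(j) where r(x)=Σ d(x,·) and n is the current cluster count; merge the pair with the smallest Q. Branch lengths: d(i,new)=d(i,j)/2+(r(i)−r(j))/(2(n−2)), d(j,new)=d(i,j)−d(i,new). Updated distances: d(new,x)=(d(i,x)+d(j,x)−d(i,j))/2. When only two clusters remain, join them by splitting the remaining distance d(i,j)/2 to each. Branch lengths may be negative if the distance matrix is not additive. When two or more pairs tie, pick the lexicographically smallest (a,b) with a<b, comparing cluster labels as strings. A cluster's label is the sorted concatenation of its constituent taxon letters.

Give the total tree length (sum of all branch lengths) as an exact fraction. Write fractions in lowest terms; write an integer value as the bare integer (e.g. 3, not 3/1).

iteration 1: select C,K (d=3, Q=-222); attach at lengths (25/4, -13/4); label the merged cluster CK
  updated: d(CK,G)=21/2, d(CK,O)=40, d(CK,T)=22, d(CK,V)=71/2
iteration 2: select T,V (d=3, Q=-267/2); attach at lengths (-5/4, 17/4); label the merged cluster TV
  updated: d(CK,TV)=109/4, d(G,TV)=17/2, d(O,TV)=28
iteration 3: select CK,TV (d=109/4, Q=-87); attach at lengths (137/8, 81/8); label the merged cluster CKTV
  updated: d(CKTV,G)=-33/8, d(CKTV,O)=163/8
iteration 4: select CKTV,G (d=-33/8, Q=-77/4); attach at lengths (53/8, -43/4); label the merged cluster CGKTV
  updated: d(CGKTV,O)=55/4
iteration 5: select CGKTV,O (d=55/4); attach at lengths (55/8, 55/8); label the merged cluster CGKOTV
final tree: ((((C:25/4,K:-13/4):137/8,(T:-5/4,V:17/4):81/8):53/8,G:-43/4):55/8,O:55/8)
total length: 343/8

343/8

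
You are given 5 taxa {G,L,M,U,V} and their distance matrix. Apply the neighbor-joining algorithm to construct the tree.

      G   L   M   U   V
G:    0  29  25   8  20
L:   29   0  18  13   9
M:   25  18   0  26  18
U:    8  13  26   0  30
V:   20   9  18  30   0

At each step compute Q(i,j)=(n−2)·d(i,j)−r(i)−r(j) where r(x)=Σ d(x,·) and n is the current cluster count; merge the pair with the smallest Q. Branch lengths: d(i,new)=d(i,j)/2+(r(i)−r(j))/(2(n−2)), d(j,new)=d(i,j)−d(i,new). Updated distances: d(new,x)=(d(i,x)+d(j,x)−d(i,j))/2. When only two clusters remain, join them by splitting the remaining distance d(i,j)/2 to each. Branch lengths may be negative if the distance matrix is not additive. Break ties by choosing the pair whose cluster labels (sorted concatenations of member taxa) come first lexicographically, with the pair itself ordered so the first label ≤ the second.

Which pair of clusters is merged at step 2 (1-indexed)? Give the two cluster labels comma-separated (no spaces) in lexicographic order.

GU,M

iteration 1: select G,U (d=8, Q=-135); attach at lengths (29/6, 19/6); label the merged cluster GU
  updated: d(GU,L)=17, d(GU,M)=43/2, d(GU,V)=21
iteration 2: select GU,M (d=43/2, Q=-74); attach at lengths (45/4, 41/4); label the merged cluster GMU
  updated: d(GMU,L)=27/4, d(GMU,V)=35/4
iteration 3: select GMU,L (d=27/4, Q=-49/2); attach at lengths (13/4, 7/2); label the merged cluster GLMU
  updated: d(GLMU,V)=11/2
iteration 4: select GLMU,V (d=11/2); attach at lengths (11/4, 11/4); label the merged cluster GLMUV
final tree: ((((G:29/6,U:19/6):45/4,M:41/4):13/4,L:7/2):11/4,V:11/4)
total length: 167/4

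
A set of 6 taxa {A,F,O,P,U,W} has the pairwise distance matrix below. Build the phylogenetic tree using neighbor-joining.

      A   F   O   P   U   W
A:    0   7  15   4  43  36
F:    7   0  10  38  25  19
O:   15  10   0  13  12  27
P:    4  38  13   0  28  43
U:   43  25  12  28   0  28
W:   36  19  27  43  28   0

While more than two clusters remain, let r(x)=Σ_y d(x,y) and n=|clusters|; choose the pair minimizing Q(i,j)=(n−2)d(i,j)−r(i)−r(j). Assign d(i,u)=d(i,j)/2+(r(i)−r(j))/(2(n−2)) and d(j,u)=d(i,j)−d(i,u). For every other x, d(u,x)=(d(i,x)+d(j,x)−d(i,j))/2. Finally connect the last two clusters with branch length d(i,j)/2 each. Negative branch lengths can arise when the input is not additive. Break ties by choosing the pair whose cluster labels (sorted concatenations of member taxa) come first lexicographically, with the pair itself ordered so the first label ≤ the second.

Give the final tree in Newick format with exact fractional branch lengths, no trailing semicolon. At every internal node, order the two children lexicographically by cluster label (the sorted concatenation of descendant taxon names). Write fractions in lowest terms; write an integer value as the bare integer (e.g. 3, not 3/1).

step 1: merge (A,P) at d=4, Q=-215; branch lengths A→-5/8, P→37/8; new cluster AP
  updated: d(AP,F)=41/2, d(AP,O)=12, d(AP,U)=67/2, d(AP,W)=75/2
step 2: merge (F,W) at d=19, Q=-129; branch lengths F→10/3, W→47/3; new cluster FW
  updated: d(AP,FW)=39/2, d(FW,O)=9, d(FW,U)=17
step 3: merge (AP,O) at d=12, Q=-74; branch lengths AP→14, O→-2; new cluster AOP
  updated: d(AOP,FW)=33/4, d(AOP,U)=67/4
step 4: merge (AOP,FW) at d=33/4, Q=-42; branch lengths AOP→4, FW→17/4; new cluster AFOPW
  updated: d(AFOPW,U)=51/4
step 5: merge (AFOPW,U) at d=51/4; branch lengths AFOPW→51/8, U→51/8; new cluster AFOPUW
final tree: ((((A:-5/8,P:37/8):14,O:-2):4,(F:10/3,W:47/3):17/4):51/8,U:51/8)
total length: 56

((((A:-5/8,P:37/8):14,O:-2):4,(F:10/3,W:47/3):17/4):51/8,U:51/8)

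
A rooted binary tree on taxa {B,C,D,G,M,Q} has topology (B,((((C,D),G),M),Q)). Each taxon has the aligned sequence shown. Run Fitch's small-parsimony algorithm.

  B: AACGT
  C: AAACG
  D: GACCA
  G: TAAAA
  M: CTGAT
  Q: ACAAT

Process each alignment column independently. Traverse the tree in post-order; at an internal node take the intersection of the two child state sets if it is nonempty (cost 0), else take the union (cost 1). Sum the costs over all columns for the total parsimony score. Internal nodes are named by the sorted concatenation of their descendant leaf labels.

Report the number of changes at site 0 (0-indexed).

3

CD@0: {A} ∪ {G} = {A,G} (union, +1)
CDG@0: {A,G} ∪ {T} = {A,G,T} (union, +1)
CDGM@0: {A,G,T} ∪ {C} = {A,C,G,T} (union, +1)
CDGMQ@0: {A,C,G,T} ∩ {A} = {A} (intersection, +0)
BCDGMQ@0: {A} ∩ {A} = {A} (intersection, +0)
CD@1: {A} ∩ {A} = {A} (intersection, +0)
CDG@1: {A} ∩ {A} = {A} (intersection, +0)
CDGM@1: {A} ∪ {T} = {A,T} (union, +1)
CDGMQ@1: {A,T} ∪ {C} = {A,C,T} (union, +1)
BCDGMQ@1: {A} ∩ {A,C,T} = {A} (intersection, +0)
CD@2: {A} ∪ {C} = {A,C} (union, +1)
CDG@2: {A,C} ∩ {A} = {A} (intersection, +0)
CDGM@2: {A} ∪ {G} = {A,G} (union, +1)
CDGMQ@2: {A,G} ∩ {A} = {A} (intersection, +0)
BCDGMQ@2: {C} ∪ {A} = {A,C} (union, +1)
CD@3: {C} ∩ {C} = {C} (intersection, +0)
CDG@3: {C} ∪ {A} = {A,C} (union, +1)
CDGM@3: {A,C} ∩ {A} = {A} (intersection, +0)
CDGMQ@3: {A} ∩ {A} = {A} (intersection, +0)
BCDGMQ@3: {G} ∪ {A} = {A,G} (union, +1)
CD@4: {G} ∪ {A} = {A,G} (union, +1)
CDG@4: {A,G} ∩ {A} = {A} (intersection, +0)
CDGM@4: {A} ∪ {T} = {A,T} (union, +1)
CDGMQ@4: {A,T} ∩ {T} = {T} (intersection, +0)
BCDGMQ@4: {T} ∩ {T} = {T} (intersection, +0)
per-site changes: [3, 2, 3, 2, 2]; total = 12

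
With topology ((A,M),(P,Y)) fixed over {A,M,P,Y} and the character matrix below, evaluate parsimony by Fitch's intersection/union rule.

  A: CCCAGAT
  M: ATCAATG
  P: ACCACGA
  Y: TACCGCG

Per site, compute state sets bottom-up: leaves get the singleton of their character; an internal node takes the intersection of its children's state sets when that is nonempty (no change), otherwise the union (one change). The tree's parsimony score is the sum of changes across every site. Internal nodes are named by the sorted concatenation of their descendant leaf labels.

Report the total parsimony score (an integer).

AM@0: {C} ∪ {A} = {A,C} (union, +1)
PY@0: {A} ∪ {T} = {A,T} (union, +1)
AMPY@0: {A,C} ∩ {A,T} = {A} (intersection, +0)
AM@1: {C} ∪ {T} = {C,T} (union, +1)
PY@1: {C} ∪ {A} = {A,C} (union, +1)
AMPY@1: {C,T} ∩ {A,C} = {C} (intersection, +0)
AM@2: {C} ∩ {C} = {C} (intersection, +0)
PY@2: {C} ∩ {C} = {C} (intersection, +0)
AMPY@2: {C} ∩ {C} = {C} (intersection, +0)
AM@3: {A} ∩ {A} = {A} (intersection, +0)
PY@3: {A} ∪ {C} = {A,C} (union, +1)
AMPY@3: {A} ∩ {A,C} = {A} (intersection, +0)
AM@4: {G} ∪ {A} = {A,G} (union, +1)
PY@4: {C} ∪ {G} = {C,G} (union, +1)
AMPY@4: {A,G} ∩ {C,G} = {G} (intersection, +0)
AM@5: {A} ∪ {T} = {A,T} (union, +1)
PY@5: {G} ∪ {C} = {C,G} (union, +1)
AMPY@5: {A,T} ∪ {C,G} = {A,C,G,T} (union, +1)
AM@6: {T} ∪ {G} = {G,T} (union, +1)
PY@6: {A} ∪ {G} = {A,G} (union, +1)
AMPY@6: {G,T} ∩ {A,G} = {G} (intersection, +0)
per-site changes: [2, 2, 0, 1, 2, 3, 2]; total = 12

12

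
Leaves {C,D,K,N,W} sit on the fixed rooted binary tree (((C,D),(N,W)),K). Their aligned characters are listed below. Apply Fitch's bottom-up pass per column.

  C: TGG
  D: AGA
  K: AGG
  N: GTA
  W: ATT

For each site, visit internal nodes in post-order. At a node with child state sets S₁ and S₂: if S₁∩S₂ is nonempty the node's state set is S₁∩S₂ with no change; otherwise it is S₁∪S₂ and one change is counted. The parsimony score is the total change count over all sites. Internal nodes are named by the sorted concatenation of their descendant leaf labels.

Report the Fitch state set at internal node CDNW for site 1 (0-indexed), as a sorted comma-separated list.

G,T

[col 0] CD: children C:{T}, D:{A} ∪→ {A,T}; cost 1
[col 0] NW: children N:{G}, W:{A} ∪→ {A,G}; cost 1
[col 0] CDNW: children CD:{A,T}, NW:{A,G} ∩→ {A}; cost 0
[col 0] CDKNW: children CDNW:{A}, K:{A} ∩→ {A}; cost 0
[col 1] CD: children C:{G}, D:{G} ∩→ {G}; cost 0
[col 1] NW: children N:{T}, W:{T} ∩→ {T}; cost 0
[col 1] CDNW: children CD:{G}, NW:{T} ∪→ {G,T}; cost 1
[col 1] CDKNW: children CDNW:{G,T}, K:{G} ∩→ {G}; cost 0
[col 2] CD: children C:{G}, D:{A} ∪→ {A,G}; cost 1
[col 2] NW: children N:{A}, W:{T} ∪→ {A,T}; cost 1
[col 2] CDNW: children CD:{A,G}, NW:{A,T} ∩→ {A}; cost 0
[col 2] CDKNW: children CDNW:{A}, K:{G} ∪→ {A,G}; cost 1
per-site changes: [2, 1, 3]; total = 6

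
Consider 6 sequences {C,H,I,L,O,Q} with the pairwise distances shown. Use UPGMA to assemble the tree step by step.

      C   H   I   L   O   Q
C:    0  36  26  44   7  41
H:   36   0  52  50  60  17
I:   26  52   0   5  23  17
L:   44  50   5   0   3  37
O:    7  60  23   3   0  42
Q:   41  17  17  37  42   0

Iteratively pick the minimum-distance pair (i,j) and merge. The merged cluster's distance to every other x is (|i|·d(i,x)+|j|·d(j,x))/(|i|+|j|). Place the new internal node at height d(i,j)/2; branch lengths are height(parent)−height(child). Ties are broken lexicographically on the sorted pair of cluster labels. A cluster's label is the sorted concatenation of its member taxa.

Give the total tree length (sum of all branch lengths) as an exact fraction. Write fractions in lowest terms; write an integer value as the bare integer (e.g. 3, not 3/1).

1721/24

1. join L+O (d=3) ⇒ LO; edges |L|=3/2, |O|=3/2
  updated: d(C,LO)=51/2, d(H,LO)=55, d(I,LO)=14, d(LO,Q)=79/2
2. join I+LO (d=14) ⇒ ILO; edges |I|=7, |LO|=11/2
  updated: d(C,ILO)=77/3, d(H,ILO)=54, d(ILO,Q)=32
3. join H+Q (d=17) ⇒ HQ; edges |H|=17/2, |Q|=17/2
  updated: d(C,HQ)=77/2, d(HQ,ILO)=43
4. join C+ILO (d=77/3) ⇒ CILO; edges |C|=77/6, |ILO|=35/6
  updated: d(CILO,HQ)=335/8
5. join CILO+HQ (d=335/8) ⇒ CHILOQ; edges |CILO|=389/48, |HQ|=199/16
final tree: ((C:77/6,(I:7,(L:3/2,O:3/2):11/2):35/6):389/48,(H:17/2,Q:17/2):199/16)
total length: 1721/24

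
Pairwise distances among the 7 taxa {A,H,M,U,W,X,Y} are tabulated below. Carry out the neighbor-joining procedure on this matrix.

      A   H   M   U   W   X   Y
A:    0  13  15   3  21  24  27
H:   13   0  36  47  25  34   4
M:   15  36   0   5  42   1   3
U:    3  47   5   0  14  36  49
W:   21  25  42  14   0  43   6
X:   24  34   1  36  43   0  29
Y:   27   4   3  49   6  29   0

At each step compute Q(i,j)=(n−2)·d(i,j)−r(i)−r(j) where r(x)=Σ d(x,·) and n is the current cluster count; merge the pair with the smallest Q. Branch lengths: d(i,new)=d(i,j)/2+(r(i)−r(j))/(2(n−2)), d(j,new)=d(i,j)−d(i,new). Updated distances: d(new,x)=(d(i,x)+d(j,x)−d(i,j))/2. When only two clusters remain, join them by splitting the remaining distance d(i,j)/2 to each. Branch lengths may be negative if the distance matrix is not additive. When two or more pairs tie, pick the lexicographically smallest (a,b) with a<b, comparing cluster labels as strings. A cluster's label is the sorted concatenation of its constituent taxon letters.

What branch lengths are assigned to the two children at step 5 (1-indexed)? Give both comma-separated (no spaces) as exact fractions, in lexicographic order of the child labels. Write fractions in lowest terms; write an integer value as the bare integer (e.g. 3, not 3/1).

35/8,97/8

1. join M+X (d=1, Q=-264) ⇒ MX; edges |M|=-6, |X|=7
  updated: d(A,MX)=19, d(H,MX)=69/2, d(MX,U)=20, d(MX,W)=42, d(MX,Y)=31/2
2. join H+Y (d=4, Q=-209) ⇒ HY; edges |H|=19/4, |Y|=-3/4
  updated: d(A,HY)=18, d(HY,MX)=23, d(HY,U)=46, d(HY,W)=27/2
3. join HY+W (d=27/2, Q=-301/2) ⇒ HWY; edges |HY|=101/12, |W|=61/12
  updated: d(A,HWY)=51/4, d(HWY,MX)=103/4, d(HWY,U)=93/4
4. join A+U (d=3, Q=-75) ⇒ AU; edges |A|=-11/8, |U|=35/8
  updated: d(AU,HWY)=33/2, d(AU,MX)=18
5. join AU+HWY (d=33/2, Q=-241/4) ⇒ AHUWY; edges |AU|=35/8, |HWY|=97/8
  updated: d(AHUWY,MX)=109/8
6. join AHUWY+MX (d=109/8) ⇒ AHMUWXY; edges |AHUWY|=109/16, |MX|=109/16
final tree: (((A:-11/8,U:35/8):35/8,((H:19/4,Y:-3/4):101/12,W:61/12):97/8):109/16,(M:-6,X:7):109/16)
total length: 413/8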